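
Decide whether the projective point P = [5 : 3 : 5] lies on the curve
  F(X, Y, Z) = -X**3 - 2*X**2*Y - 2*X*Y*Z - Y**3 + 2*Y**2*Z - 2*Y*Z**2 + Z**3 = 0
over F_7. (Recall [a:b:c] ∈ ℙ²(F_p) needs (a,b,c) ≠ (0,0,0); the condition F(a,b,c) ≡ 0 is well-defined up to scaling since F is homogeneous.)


F(5,3,5) ≡ 5 (mod 7); P is NOT on the curve.

Evaluate F(5, 3, 5) term-by-term (mod 7).
  -X**3 ↦ -1·125·1·1 = -125
  -2*X**2*Y ↦ -2·25·3·1 = -150
  -2*X*Y*Z ↦ -2·5·3·5 = -150
  -Y**3 ↦ -1·1·27·1 = -27
  2*Y**2*Z ↦ 2·1·9·5 = 90
  -2*Y*Z**2 ↦ -2·1·3·25 = -150
  Z**3 ↦ 1·1·1·125 = 125
Sum: F(5, 3, 5) = (-125) + (-150) + (-150) + (-27) + (90) + (-150) + (125) = -387.
Reducing mod 7: -387 ≡ 5 (mod 7).
Since F(a, b, c) ≡ 5 ≠ 0 (mod 7), P does NOT lie on the curve.


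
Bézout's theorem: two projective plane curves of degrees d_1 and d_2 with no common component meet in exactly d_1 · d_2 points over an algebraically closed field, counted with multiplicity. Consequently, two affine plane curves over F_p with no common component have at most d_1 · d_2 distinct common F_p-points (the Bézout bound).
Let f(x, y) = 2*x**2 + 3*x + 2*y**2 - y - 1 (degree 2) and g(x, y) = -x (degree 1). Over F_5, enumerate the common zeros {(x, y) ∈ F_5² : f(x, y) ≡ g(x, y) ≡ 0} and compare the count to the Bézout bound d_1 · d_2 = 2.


Common zeros: {(0, 1), (0, 2)}; count = 2; Bézout bound = 2.

deg(f) = 2, deg(g) = 1, so Bézout bound = 2.
Scan x ∈ F_5. For each x, list the y ∈ F_5 with f(x, y) ≡ 0 and those with g(x, y) ≡ 0 (mod 5); the common zeros in that column are the intersection.
  x = 0: f ≡ 0 at y ∈ {1, 2}; g ≡ 0 at y ∈ {0, 1, 2, 3, 4}; common: {1, 2}.
  x = 1: f ≡ 0 at y ∈ {1, 2}; g ≡ 0 at y ∈ ∅; common: ∅.
  x = 2: f ≡ 0 at y ∈ ∅; g ≡ 0 at y ∈ ∅; common: ∅.
  x = 3: f ≡ 0 at y ∈ ∅; g ≡ 0 at y ∈ ∅; common: ∅.
  x = 4: f ≡ 0 at y ∈ ∅; g ≡ 0 at y ∈ ∅; common: ∅.
Collecting: common zeros = {(0, 1), (0, 2)}, so the count is 2.
Comparison with the Bézout bound: 2 ≤ 2 = deg(f)·deg(g), as expected for curves with no common component (the bound is attained).


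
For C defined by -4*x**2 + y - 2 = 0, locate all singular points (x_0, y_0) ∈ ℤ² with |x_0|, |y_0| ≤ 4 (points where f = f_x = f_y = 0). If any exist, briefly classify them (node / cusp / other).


No singular points in the scanned grid; C is smooth there.

Compute partial derivatives:
  f_x = -8*x.
  f_y = 1.
f_y = 1 is a nonzero constant, so f_y never vanishes: no point (x, y) can satisfy f = f_x = f_y = 0. In particular no (x, y) ∈ {−4, ..., 4}² is singular; the curve is smooth.


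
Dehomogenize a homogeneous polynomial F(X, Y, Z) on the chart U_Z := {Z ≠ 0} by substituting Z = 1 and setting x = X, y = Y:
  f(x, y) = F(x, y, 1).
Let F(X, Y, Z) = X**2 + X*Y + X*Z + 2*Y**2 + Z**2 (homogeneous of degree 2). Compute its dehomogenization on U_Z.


f(x, y) = x**2 + x*y + x + 2*y**2 + 1

On U_Z we set Z = 1. Each monomial c·X^i·Y^j·Z^k in F becomes c·x^i·y^j·1^k = c·x^i·y^j.
Substituting Z = 1: F(X, Y, 1) = x**2 + x*y + x + 2*y**2 + 1.
Note: deg(f) ≤ deg(F) = 2; strict inequality happens when F is divisible by Z (lost terms).


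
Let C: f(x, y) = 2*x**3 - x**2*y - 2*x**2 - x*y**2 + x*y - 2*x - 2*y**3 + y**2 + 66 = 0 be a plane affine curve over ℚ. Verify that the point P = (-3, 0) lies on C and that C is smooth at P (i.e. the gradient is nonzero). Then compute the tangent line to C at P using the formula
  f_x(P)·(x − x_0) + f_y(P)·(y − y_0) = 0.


Tangent line at P: 64*x - 12*y + 192 = 0.

Step 1: f(-3, 0) = 0, so P lies on C.
Step 2: partial derivatives
  f_x(x, y) = 6*x**2 - 2*x*y - 4*x - y**2 + y - 2, f_y(x, y) = -x**2 - 2*x*y + x - 6*y**2 + 2*y.
  f_x(P) = 64, f_y(P) = -12 (gradient nonzero, so P is smooth).
Step 3: tangent line at P: 64·(x − -3) + -12·(y − 0) = 0.
Expanding: 64*x - 12*y + 192 = 0.


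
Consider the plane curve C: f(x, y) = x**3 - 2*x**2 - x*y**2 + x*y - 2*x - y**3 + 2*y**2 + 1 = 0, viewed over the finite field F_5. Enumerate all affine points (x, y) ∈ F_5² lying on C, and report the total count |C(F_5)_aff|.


Affine F_5-points: {(3, 1), (4, 0), (4, 4)}; count = 3.

For each of the 25 pairs (x, y) ∈ F_5², evaluate f(x, y) mod 5. Record the zeros.
  x = 0: [0↦1, 1↦2, 2↦1, 3↦2, 4↦4]  zeros at y ∈ ∅
  x = 1: [0↦3, 1↦4, 2↦1, 3↦3, 4↦4]  zeros at y ∈ ∅
  x = 2: [0↦2, 1↦3, 2↦3, 3↦1, 4↦1]  zeros at y ∈ ∅
  x = 3: [0↦4, 1↦0, 2↦3, 3↦2, 4↦1]  zeros at y ∈ {1}
  x = 4: [0↦0, 1↦1, 2↦2, 3↦2, 4↦0]  zeros at y ∈ {0, 4}
Collecting zeros: affine points = {(3, 1), (4, 0), (4, 4)}.
Total count |C(F_5)_aff| = 3.


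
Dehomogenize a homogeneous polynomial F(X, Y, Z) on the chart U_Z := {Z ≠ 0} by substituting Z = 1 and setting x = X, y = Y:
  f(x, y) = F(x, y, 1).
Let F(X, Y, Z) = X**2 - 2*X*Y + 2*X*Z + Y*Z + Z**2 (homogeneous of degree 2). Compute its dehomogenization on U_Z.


f(x, y) = x**2 - 2*x*y + 2*x + y + 1

On U_Z we set Z = 1. Each monomial c·X^i·Y^j·Z^k in F becomes c·x^i·y^j·1^k = c·x^i·y^j.
Substituting Z = 1: F(X, Y, 1) = x**2 - 2*x*y + 2*x + y + 1.
Note: deg(f) ≤ deg(F) = 2; strict inequality happens when F is divisible by Z (lost terms).


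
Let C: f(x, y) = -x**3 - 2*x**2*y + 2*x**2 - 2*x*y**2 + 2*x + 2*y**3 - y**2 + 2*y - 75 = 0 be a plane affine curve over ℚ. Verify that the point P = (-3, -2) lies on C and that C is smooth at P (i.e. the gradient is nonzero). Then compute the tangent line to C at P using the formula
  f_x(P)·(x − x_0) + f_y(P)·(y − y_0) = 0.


Tangent line at P: -69*x - 12*y - 231 = 0.

Step 1: f(-3, -2) = 0, so P lies on C.
Step 2: partial derivatives
  f_x(x, y) = -3*x**2 - 4*x*y + 4*x - 2*y**2 + 2, f_y(x, y) = -2*x**2 - 4*x*y + 6*y**2 - 2*y + 2.
  f_x(P) = -69, f_y(P) = -12 (gradient nonzero, so P is smooth).
Step 3: tangent line at P: -69·(x − -3) + -12·(y − -2) = 0.
Expanding: -69*x - 12*y - 231 = 0.


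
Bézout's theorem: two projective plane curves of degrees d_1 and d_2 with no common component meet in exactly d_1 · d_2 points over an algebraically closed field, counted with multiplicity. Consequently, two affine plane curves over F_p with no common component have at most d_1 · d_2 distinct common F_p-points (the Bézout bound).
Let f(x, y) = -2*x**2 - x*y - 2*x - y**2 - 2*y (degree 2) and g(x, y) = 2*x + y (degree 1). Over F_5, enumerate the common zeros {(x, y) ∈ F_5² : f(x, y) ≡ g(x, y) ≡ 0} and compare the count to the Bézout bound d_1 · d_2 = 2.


Common zeros: {(0, 0), (3, 4)}; count = 2; Bézout bound = 2.

deg(f) = 2, deg(g) = 1, so Bézout bound = 2.
Scan x ∈ F_5. For each x, list the y ∈ F_5 with f(x, y) ≡ 0 and those with g(x, y) ≡ 0 (mod 5); the common zeros in that column are the intersection.
  x = 0: f ≡ 0 at y ∈ {0, 3}; g ≡ 0 at y ∈ {0}; common: {0}.
  x = 1: f ≡ 0 at y ∈ ∅; g ≡ 0 at y ∈ {3}; common: ∅.
  x = 2: f ≡ 0 at y ∈ ∅; g ≡ 0 at y ∈ {1}; common: ∅.
  x = 3: f ≡ 0 at y ∈ {1, 4}; g ≡ 0 at y ∈ {4}; common: {4}.
  x = 4: f ≡ 0 at y ∈ {0, 4}; g ≡ 0 at y ∈ {2}; common: ∅.
Collecting: common zeros = {(0, 0), (3, 4)}, so the count is 2.
Comparison with the Bézout bound: 2 ≤ 2 = deg(f)·deg(g), as expected for curves with no common component (the bound is attained).


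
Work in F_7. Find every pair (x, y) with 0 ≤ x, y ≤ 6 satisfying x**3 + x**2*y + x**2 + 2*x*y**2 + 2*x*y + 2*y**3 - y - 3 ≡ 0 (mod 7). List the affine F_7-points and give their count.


Affine F_7-points: {(1, 3), (4, 0), (5, 0)}; count = 3.

For each of the 49 pairs (x, y) ∈ F_7², evaluate f(x, y) mod 7. Record the zeros.
  x = 0: [0↦4, 1↦5, 2↦4, 3↦6, 4↦2, 5↦4, 6↦3]  zeros at y ∈ ∅
  x = 1: [0↦6, 1↦5, 2↦6, 3↦0, 4↦6, 5↦1, 6↦4]  zeros at y ∈ {3}
  x = 2: [0↦2, 1↦1, 2↦6, 3↦1, 4↦5, 5↦2, 6↦4]  zeros at y ∈ ∅
  x = 3: [0↦5, 1↦6, 2↦3, 3↦1, 4↦5, 5↦6, 6↦2]  zeros at y ∈ ∅
  x = 4: [0↦0, 1↦5, 2↦3, 3↦6, 4↦5, 5↦5, 6↦4]  zeros at y ∈ {0}
  x = 5: [0↦0, 1↦4, 2↦5, 3↦1, 4↦4, 5↦5, 6↦2]  zeros at y ∈ {0}
  x = 6: [0↦4, 1↦2, 2↦1, 3↦6, 4↦1, 5↦5, 6↦2]  zeros at y ∈ ∅
Collecting zeros: affine points = {(1, 3), (4, 0), (5, 0)}.
Total count |C(F_7)_aff| = 3.


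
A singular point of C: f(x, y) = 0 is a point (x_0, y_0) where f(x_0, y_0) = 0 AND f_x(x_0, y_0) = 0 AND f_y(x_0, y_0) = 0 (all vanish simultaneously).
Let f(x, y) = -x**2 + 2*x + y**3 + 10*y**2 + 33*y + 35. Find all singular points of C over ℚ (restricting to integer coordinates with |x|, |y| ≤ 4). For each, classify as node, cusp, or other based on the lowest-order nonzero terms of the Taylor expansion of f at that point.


Singular points: {(1, -3)}; classification: node.

Compute partial derivatives:
  f_x = 2 - 2*x.
  f_y = 3*y**2 + 20*y + 33.
Scan x_0 ∈ {−4, ..., 4}. For each x_0, f_y(x_0, y) is a polynomial in y; find its integer roots y ∈ {−4, ..., 4}, then test f_x and f at those candidates.
  x = -4: f_y(-4, y) = 3*y**2 + 20*y + 33; vanishes at y ∈ {-3}. (-4, -3): f_x = 10 ≠ 0.
  x = -3: f_y(-3, y) = 3*y**2 + 20*y + 33; vanishes at y ∈ {-3}. (-3, -3): f_x = 8 ≠ 0.
  x = -2: f_y(-2, y) = 3*y**2 + 20*y + 33; vanishes at y ∈ {-3}. (-2, -3): f_x = 6 ≠ 0.
  x = -1: f_y(-1, y) = 3*y**2 + 20*y + 33; vanishes at y ∈ {-3}. (-1, -3): f_x = 4 ≠ 0.
  x = 0: f_y(0, y) = 3*y**2 + 20*y + 33; vanishes at y ∈ {-3}. (0, -3): f_x = 2 ≠ 0.
  x = 1: f_y(1, y) = 3*y**2 + 20*y + 33; vanishes at y ∈ {-3}. (1, -3): f_x = 0, f = 0 — SINGULAR.
  x = 2: f_y(2, y) = 3*y**2 + 20*y + 33; vanishes at y ∈ {-3}. (2, -3): f_x = -2 ≠ 0.
  x = 3: f_y(3, y) = 3*y**2 + 20*y + 33; vanishes at y ∈ {-3}. (3, -3): f_x = -4 ≠ 0.
  x = 4: f_y(4, y) = 3*y**2 + 20*y + 33; vanishes at y ∈ {-3}. (4, -3): f_x = -6 ≠ 0.
Only singular point on the grid: (1, -3).
Classify: substitute x = 1 + u, y = -3 + v and expand: f = -u**2 + v**3 + v**2.
No constant or linear terms (consistent with a singular point). Quadratic part: -u**2 + v**2. Cubic part: v**3.
The quadratic part v**2 - u**2 = (v − u)(v + u) splits into two distinct linear factors, so there are two distinct tangent lines y − -3 = ±(x − 1) — this is a node (ordinary double point).
Classification: node.


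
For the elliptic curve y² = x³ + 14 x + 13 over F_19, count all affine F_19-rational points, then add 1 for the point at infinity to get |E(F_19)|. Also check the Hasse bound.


Affine points = {(1, 3), (1, 16), (2, 7), (2, 12), (3, 5), (3, 14), (4, 0), (6, 3), (6, 16), (7, 6), (7, 13), (11, 4), (11, 15), (12, 3), (12, 16), (13, 6), (13, 13), (15, 8), (15, 11), (16, 1), (16, 18), (18, 6), (18, 13)}; affine count = 23; |E(F_19)| = 24.

Discriminant check: Δ ∝ 4a³ + 27b² = 4·14³ + 27·13² = 4·2744 + 27·169 ≡ 16 (mod 19). Nonzero ⇒ E is nonsingular.
For each x ∈ F_19, compute rhs = x³ + 14·x + 13 mod 19, then count y ∈ F_19 with y² ≡ rhs.
  x = 0: rhs = 13, matching y values: none (0 points).
  x = 1: rhs = 9, matching y values: 3, 16 (2 points).
  x = 2: rhs = 11, matching y values: 7, 12 (2 points).
  x = 3: rhs = 6, matching y values: 5, 14 (2 points).
  x = 4: rhs = 0, matching y values: 0 (1 points).
  x = 5: rhs = 18, matching y values: none (0 points).
  x = 6: rhs = 9, matching y values: 3, 16 (2 points).
  x = 7: rhs = 17, matching y values: 6, 13 (2 points).
  x = 8: rhs = 10, matching y values: none (0 points).
  x = 9: rhs = 13, matching y values: none (0 points).
  x = 10: rhs = 13, matching y values: none (0 points).
  x = 11: rhs = 16, matching y values: 4, 15 (2 points).
  x = 12: rhs = 9, matching y values: 3, 16 (2 points).
  x = 13: rhs = 17, matching y values: 6, 13 (2 points).
  x = 14: rhs = 8, matching y values: none (0 points).
  x = 15: rhs = 7, matching y values: 8, 11 (2 points).
  x = 16: rhs = 1, matching y values: 1, 18 (2 points).
  x = 17: rhs = 15, matching y values: none (0 points).
  x = 18: rhs = 17, matching y values: 6, 13 (2 points).
Total affine count: 23.
Full point count |E(F_19)| = 23 + 1 = 24.
Hasse bound: |24 − (19+1)| = |4| = 4 ≤ 2√19 ≈ 8.7178 ✓.


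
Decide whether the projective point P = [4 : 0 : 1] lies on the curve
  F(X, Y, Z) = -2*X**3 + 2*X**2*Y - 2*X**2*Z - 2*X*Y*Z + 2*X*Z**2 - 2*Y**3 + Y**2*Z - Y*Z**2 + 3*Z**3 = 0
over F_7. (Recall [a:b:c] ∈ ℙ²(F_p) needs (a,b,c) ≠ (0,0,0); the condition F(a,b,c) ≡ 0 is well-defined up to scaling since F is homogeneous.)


F(4,0,1) ≡ 5 (mod 7); P is NOT on the curve.

Evaluate F(4, 0, 1) term-by-term (mod 7).
  -2*X**3 ↦ -2·64·1·1 = -128
  2*X**2*Y ↦ 2·16·0·1 = 0
  -2*X**2*Z ↦ -2·16·1·1 = -32
  -2*X*Y*Z ↦ -2·4·0·1 = 0
  2*X*Z**2 ↦ 2·4·1·1 = 8
  -2*Y**3 ↦ -2·1·0·1 = 0
  Y**2*Z ↦ 1·1·0·1 = 0
  -Y*Z**2 ↦ -1·1·0·1 = 0
  3*Z**3 ↦ 3·1·1·1 = 3
Sum: F(4, 0, 1) = (-128) + (0) + (-32) + (0) + (8) + (0) + (0) + (0) + (3) = -149.
Reducing mod 7: -149 ≡ 5 (mod 7).
Since F(a, b, c) ≡ 5 ≠ 0 (mod 7), P does NOT lie on the curve.


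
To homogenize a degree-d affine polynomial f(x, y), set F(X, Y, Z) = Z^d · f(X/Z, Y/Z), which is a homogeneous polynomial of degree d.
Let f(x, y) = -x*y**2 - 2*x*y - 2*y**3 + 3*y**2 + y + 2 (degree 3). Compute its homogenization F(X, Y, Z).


F(X, Y, Z) = -X*Y**2 - 2*X*Y*Z - 2*Y**3 + 3*Y**2*Z + Y*Z**2 + 2*Z**3

deg(f) = 3.
Substitute x = X/Z, y = Y/Z into f, then multiply by Z^3.
  monomial -1·x^1·y^2 ↦ -1·X^1·Y^2·Z^0.
  monomial -2·x^1·y^1 ↦ -2·X^1·Y^1·Z^1.
  monomial -2·x^0·y^3 ↦ -2·X^0·Y^3·Z^0.
  monomial 3·x^0·y^2 ↦ 3·X^0·Y^2·Z^1.
  monomial 1·x^0·y^1 ↦ 1·X^0·Y^1·Z^2.
  monomial 2·x^0·y^0 ↦ 2·X^0·Y^0·Z^3.
Collecting: F(X, Y, Z) = -X*Y**2 - 2*X*Y*Z - 2*Y**3 + 3*Y**2*Z + Y*Z**2 + 2*Z**3.


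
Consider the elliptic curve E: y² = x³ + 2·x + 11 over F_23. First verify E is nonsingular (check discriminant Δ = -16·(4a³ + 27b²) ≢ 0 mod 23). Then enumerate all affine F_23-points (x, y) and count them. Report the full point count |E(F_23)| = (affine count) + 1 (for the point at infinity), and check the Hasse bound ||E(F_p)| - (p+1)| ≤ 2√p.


Affine points = {(2, 0), (5, 10), (5, 13), (6, 3), (6, 20), (7, 0), (13, 7), (13, 16), (14, 0), (15, 9), (15, 14), (17, 6), (17, 17), (19, 10), (19, 13), (20, 1), (20, 22), (22, 10), (22, 13)}; affine count = 19; |E(F_23)| = 20.

Discriminant check: Δ ∝ 4a³ + 27b² = 4·2³ + 27·11² = 4·8 + 27·121 ≡ 10 (mod 23). Nonzero ⇒ E is nonsingular.
For each x ∈ F_23, compute rhs = x³ + 2·x + 11 mod 23, then count y ∈ F_23 with y² ≡ rhs.
  x = 0: rhs = 11, matching y values: none (0 points).
  x = 1: rhs = 14, matching y values: none (0 points).
  x = 2: rhs = 0, matching y values: 0 (1 points).
  x = 3: rhs = 21, matching y values: none (0 points).
  x = 4: rhs = 14, matching y values: none (0 points).
  x = 5: rhs = 8, matching y values: 10, 13 (2 points).
  x = 6: rhs = 9, matching y values: 3, 20 (2 points).
  x = 7: rhs = 0, matching y values: 0 (1 points).
  x = 8: rhs = 10, matching y values: none (0 points).
  x = 9: rhs = 22, matching y values: none (0 points).
  x = 10: rhs = 19, matching y values: none (0 points).
  x = 11: rhs = 7, matching y values: none (0 points).
  x = 12: rhs = 15, matching y values: none (0 points).
  x = 13: rhs = 3, matching y values: 7, 16 (2 points).
  x = 14: rhs = 0, matching y values: 0 (1 points).
  x = 15: rhs = 12, matching y values: 9, 14 (2 points).
  x = 16: rhs = 22, matching y values: none (0 points).
  x = 17: rhs = 13, matching y values: 6, 17 (2 points).
  x = 18: rhs = 14, matching y values: none (0 points).
  x = 19: rhs = 8, matching y values: 10, 13 (2 points).
  x = 20: rhs = 1, matching y values: 1, 22 (2 points).
  x = 21: rhs = 22, matching y values: none (0 points).
  x = 22: rhs = 8, matching y values: 10, 13 (2 points).
Total affine count: 19.
Full point count |E(F_23)| = 19 + 1 = 20.
Hasse bound: |20 − (23+1)| = |-4| = 4 ≤ 2√23 ≈ 9.5917 ✓.


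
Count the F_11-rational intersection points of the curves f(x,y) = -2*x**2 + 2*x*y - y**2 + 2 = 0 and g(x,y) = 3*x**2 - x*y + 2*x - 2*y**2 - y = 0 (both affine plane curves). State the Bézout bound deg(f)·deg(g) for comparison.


Common zeros: ∅; count = 0; Bézout bound = 4.

deg(f) = 2, deg(g) = 2, so Bézout bound = 4.
Scan x ∈ F_11. For each x, list the y ∈ F_11 with f(x, y) ≡ 0 and those with g(x, y) ≡ 0 (mod 11); the common zeros in that column are the intersection.
  x = 0: f ≡ 0 at y ∈ ∅; g ≡ 0 at y ∈ {0, 5}; common: ∅.
  x = 1: f ≡ 0 at y ∈ {0, 2}; g ≡ 0 at y ∈ {5}; common: ∅.
  x = 2: f ≡ 0 at y ∈ {5, 10}; g ≡ 0 at y ∈ {1, 3}; common: ∅.
  x = 3: f ≡ 0 at y ∈ {1, 5}; g ≡ 0 at y ∈ {0, 9}; common: ∅.
  x = 4: f ≡ 0 at y ∈ ∅; g ≡ 0 at y ∈ {7}; common: ∅.
  x = 5: f ≡ 0 at y ∈ ∅; g ≡ 0 at y ∈ {1, 7}; common: ∅.
  x = 6: f ≡ 0 at y ∈ ∅; g ≡ 0 at y ∈ ∅; common: ∅.
  x = 7: f ≡ 0 at y ∈ ∅; g ≡ 0 at y ∈ ∅; common: ∅.
  x = 8: f ≡ 0 at y ∈ {6, 10}; g ≡ 0 at y ∈ ∅; common: ∅.
  x = 9: f ≡ 0 at y ∈ {1, 6}; g ≡ 0 at y ∈ ∅; common: ∅.
  x = 10: f ≡ 0 at y ∈ {0, 9}; g ≡ 0 at y ∈ ∅; common: ∅.
Collecting: common zeros = ∅, so the count is 0.
Comparison with the Bézout bound: 0 ≤ 4 = deg(f)·deg(g), as expected for curves with no common component (the affine F_11-count falls short of the bound because intersections may lie at infinity, over extension fields, or carry multiplicity).


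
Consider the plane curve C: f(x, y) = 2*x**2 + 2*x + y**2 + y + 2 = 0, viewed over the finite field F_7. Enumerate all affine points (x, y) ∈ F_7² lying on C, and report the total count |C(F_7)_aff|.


Affine F_7-points: {(0, 3), (2, 0), (2, 6), (3, 1), (3, 5), (4, 0), (4, 6), (6, 3)}; count = 8.

For each of the 49 pairs (x, y) ∈ F_7², evaluate f(x, y) mod 7. Record the zeros.
  x = 0: [0↦2, 1↦4, 2↦1, 3↦0, 4↦1, 5↦4, 6↦2]  zeros at y ∈ {3}
  x = 1: [0↦6, 1↦1, 2↦5, 3↦4, 4↦5, 5↦1, 6↦6]  zeros at y ∈ ∅
  x = 2: [0↦0, 1↦2, 2↦6, 3↦5, 4↦6, 5↦2, 6↦0]  zeros at y ∈ {0, 6}
  x = 3: [0↦5, 1↦0, 2↦4, 3↦3, 4↦4, 5↦0, 6↦5]  zeros at y ∈ {1, 5}
  x = 4: [0↦0, 1↦2, 2↦6, 3↦5, 4↦6, 5↦2, 6↦0]  zeros at y ∈ {0, 6}
  x = 5: [0↦6, 1↦1, 2↦5, 3↦4, 4↦5, 5↦1, 6↦6]  zeros at y ∈ ∅
  x = 6: [0↦2, 1↦4, 2↦1, 3↦0, 4↦1, 5↦4, 6↦2]  zeros at y ∈ {3}
Collecting zeros: affine points = {(0, 3), (2, 0), (2, 6), (3, 1), (3, 5), (4, 0), (4, 6), (6, 3)}.
Total count |C(F_7)_aff| = 8.


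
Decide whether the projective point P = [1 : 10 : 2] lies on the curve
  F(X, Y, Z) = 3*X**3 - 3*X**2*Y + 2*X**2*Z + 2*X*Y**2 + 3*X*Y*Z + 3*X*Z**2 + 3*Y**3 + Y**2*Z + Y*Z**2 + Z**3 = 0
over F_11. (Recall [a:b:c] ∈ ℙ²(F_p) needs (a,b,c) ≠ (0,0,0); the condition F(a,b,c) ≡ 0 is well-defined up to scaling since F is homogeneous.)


F(1,10,2) ≡ 10 (mod 11); P is NOT on the curve.

Evaluate F(1, 10, 2) term-by-term (mod 11).
  3*X**3 ↦ 3·1·1·1 = 3
  -3*X**2*Y ↦ -3·1·10·1 = -30
  2*X**2*Z ↦ 2·1·1·2 = 4
  2*X*Y**2 ↦ 2·1·100·1 = 200
  3*X*Y*Z ↦ 3·1·10·2 = 60
  3*X*Z**2 ↦ 3·1·1·4 = 12
  3*Y**3 ↦ 3·1·1000·1 = 3000
  Y**2*Z ↦ 1·1·100·2 = 200
  Y*Z**2 ↦ 1·1·10·4 = 40
  Z**3 ↦ 1·1·1·8 = 8
Sum: F(1, 10, 2) = (3) + (-30) + (4) + (200) + (60) + (12) + (3000) + (200) + (40) + (8) = 3497.
Reducing mod 11: 3497 ≡ 10 (mod 11).
Since F(a, b, c) ≡ 10 ≠ 0 (mod 11), P does NOT lie on the curve.


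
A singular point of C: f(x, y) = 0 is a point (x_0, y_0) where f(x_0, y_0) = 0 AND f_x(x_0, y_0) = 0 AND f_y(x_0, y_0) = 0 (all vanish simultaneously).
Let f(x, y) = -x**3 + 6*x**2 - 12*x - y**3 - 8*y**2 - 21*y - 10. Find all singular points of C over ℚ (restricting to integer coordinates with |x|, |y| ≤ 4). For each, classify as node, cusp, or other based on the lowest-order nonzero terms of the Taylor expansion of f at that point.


Singular points: {(2, -3)}; classification: cusp.

Compute partial derivatives:
  f_x = -3*x**2 + 12*x - 12.
  f_y = -3*y**2 - 16*y - 21.
Scan x_0 ∈ {−4, ..., 4}. For each x_0, f_y(x_0, y) is a polynomial in y; find its integer roots y ∈ {−4, ..., 4}, then test f_x and f at those candidates.
  x = -4: f_y(-4, y) = -3*y**2 - 16*y - 21; vanishes at y ∈ {-3}. (-4, -3): f_x = -108 ≠ 0.
  x = -3: f_y(-3, y) = -3*y**2 - 16*y - 21; vanishes at y ∈ {-3}. (-3, -3): f_x = -75 ≠ 0.
  x = -2: f_y(-2, y) = -3*y**2 - 16*y - 21; vanishes at y ∈ {-3}. (-2, -3): f_x = -48 ≠ 0.
  x = -1: f_y(-1, y) = -3*y**2 - 16*y - 21; vanishes at y ∈ {-3}. (-1, -3): f_x = -27 ≠ 0.
  x = 0: f_y(0, y) = -3*y**2 - 16*y - 21; vanishes at y ∈ {-3}. (0, -3): f_x = -12 ≠ 0.
  x = 1: f_y(1, y) = -3*y**2 - 16*y - 21; vanishes at y ∈ {-3}. (1, -3): f_x = -3 ≠ 0.
  x = 2: f_y(2, y) = -3*y**2 - 16*y - 21; vanishes at y ∈ {-3}. (2, -3): f_x = 0, f = 0 — SINGULAR.
  x = 3: f_y(3, y) = -3*y**2 - 16*y - 21; vanishes at y ∈ {-3}. (3, -3): f_x = -3 ≠ 0.
  x = 4: f_y(4, y) = -3*y**2 - 16*y - 21; vanishes at y ∈ {-3}. (4, -3): f_x = -12 ≠ 0.
Only singular point on the grid: (2, -3).
Classify: substitute x = 2 + u, y = -3 + v and expand: f = -u**3 - v**3 + v**2.
No constant or linear terms (consistent with a singular point). Quadratic part: v**2. Cubic part: -u**3 - v**3.
The quadratic part v**2 is a perfect square, so there is a single (double) tangent line v = 0, i.e. y = -3. Restricting the cubic part to that line (v = 0) leaves -u**3 ≠ 0, so f is not divisible by v and the branch is v² ≈ u**3 to lowest order — this is a cusp.
Classification: cusp.


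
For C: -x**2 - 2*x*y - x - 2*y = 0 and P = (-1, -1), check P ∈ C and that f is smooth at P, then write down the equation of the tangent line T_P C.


Tangent line at P: 3*x + 3 = 0.

Step 1: f(-1, -1) = 0, so P lies on C.
Step 2: partial derivatives
  f_x(x, y) = -2*x - 2*y - 1, f_y(x, y) = -2*x - 2.
  f_x(P) = 3, f_y(P) = 0 (gradient nonzero, so P is smooth).
Step 3: tangent line at P: 3·(x − -1) + 0·(y − -1) = 0.
Expanding: 3*x + 3 = 0.


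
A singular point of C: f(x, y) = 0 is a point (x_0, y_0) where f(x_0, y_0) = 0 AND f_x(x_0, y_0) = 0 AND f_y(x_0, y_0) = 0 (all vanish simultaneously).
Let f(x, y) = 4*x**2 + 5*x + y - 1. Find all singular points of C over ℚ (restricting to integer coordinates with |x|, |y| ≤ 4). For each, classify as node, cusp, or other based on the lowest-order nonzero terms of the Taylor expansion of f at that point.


No singular points in the scanned grid; C is smooth there.

Compute partial derivatives:
  f_x = 8*x + 5.
  f_y = 1.
f_y = 1 is a nonzero constant, so f_y never vanishes: no point (x, y) can satisfy f = f_x = f_y = 0. In particular no (x, y) ∈ {−4, ..., 4}² is singular; the curve is smooth.


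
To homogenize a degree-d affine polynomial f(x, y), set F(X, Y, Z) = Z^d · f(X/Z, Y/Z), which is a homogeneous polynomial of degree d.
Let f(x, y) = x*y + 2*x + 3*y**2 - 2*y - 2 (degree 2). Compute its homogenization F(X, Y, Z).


F(X, Y, Z) = X*Y + 2*X*Z + 3*Y**2 - 2*Y*Z - 2*Z**2

deg(f) = 2.
Substitute x = X/Z, y = Y/Z into f, then multiply by Z^2.
  monomial 1·x^1·y^1 ↦ 1·X^1·Y^1·Z^0.
  monomial 2·x^1·y^0 ↦ 2·X^1·Y^0·Z^1.
  monomial 3·x^0·y^2 ↦ 3·X^0·Y^2·Z^0.
  monomial -2·x^0·y^1 ↦ -2·X^0·Y^1·Z^1.
  monomial -2·x^0·y^0 ↦ -2·X^0·Y^0·Z^2.
Collecting: F(X, Y, Z) = X*Y + 2*X*Z + 3*Y**2 - 2*Y*Z - 2*Z**2.


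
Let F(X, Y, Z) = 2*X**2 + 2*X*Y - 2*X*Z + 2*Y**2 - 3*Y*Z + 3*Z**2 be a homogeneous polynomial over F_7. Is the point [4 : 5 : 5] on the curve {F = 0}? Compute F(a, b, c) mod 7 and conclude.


F(4,5,5) ≡ 5 (mod 7); P is NOT on the curve.

Evaluate F(4, 5, 5) term-by-term (mod 7).
  2*X**2 ↦ 2·16·1·1 = 32
  2*X*Y ↦ 2·4·5·1 = 40
  -2*X*Z ↦ -2·4·1·5 = -40
  2*Y**2 ↦ 2·1·25·1 = 50
  -3*Y*Z ↦ -3·1·5·5 = -75
  3*Z**2 ↦ 3·1·1·25 = 75
Sum: F(4, 5, 5) = (32) + (40) + (-40) + (50) + (-75) + (75) = 82.
Reducing mod 7: 82 ≡ 5 (mod 7).
Since F(a, b, c) ≡ 5 ≠ 0 (mod 7), P does NOT lie on the curve.


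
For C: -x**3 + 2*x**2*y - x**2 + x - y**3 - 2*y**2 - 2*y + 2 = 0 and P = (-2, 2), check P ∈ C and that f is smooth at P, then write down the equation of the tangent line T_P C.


Tangent line at P: -23*x - 14*y - 18 = 0.

Step 1: f(-2, 2) = 0, so P lies on C.
Step 2: partial derivatives
  f_x(x, y) = -3*x**2 + 4*x*y - 2*x + 1, f_y(x, y) = 2*x**2 - 3*y**2 - 4*y - 2.
  f_x(P) = -23, f_y(P) = -14 (gradient nonzero, so P is smooth).
Step 3: tangent line at P: -23·(x − -2) + -14·(y − 2) = 0.
Expanding: -23*x - 14*y - 18 = 0.


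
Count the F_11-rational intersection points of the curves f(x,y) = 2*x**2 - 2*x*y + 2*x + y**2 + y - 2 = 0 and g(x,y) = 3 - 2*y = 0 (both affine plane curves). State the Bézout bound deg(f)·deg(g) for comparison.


Common zeros: {(1, 7), (5, 7)}; count = 2; Bézout bound = 2.

deg(f) = 2, deg(g) = 1, so Bézout bound = 2.
Scan x ∈ F_11. For each x, list the y ∈ F_11 with f(x, y) ≡ 0 and those with g(x, y) ≡ 0 (mod 11); the common zeros in that column are the intersection.
  x = 0: f ≡ 0 at y ∈ {1, 9}; g ≡ 0 at y ∈ {7}; common: ∅.
  x = 1: f ≡ 0 at y ∈ {5, 7}; g ≡ 0 at y ∈ {7}; common: {7}.
  x = 2: f ≡ 0 at y ∈ ∅; g ≡ 0 at y ∈ {7}; common: ∅.
  x = 3: f ≡ 0 at y ∈ {0, 5}; g ≡ 0 at y ∈ {7}; common: ∅.
  x = 4: f ≡ 0 at y ∈ ∅; g ≡ 0 at y ∈ {7}; common: ∅.
  x = 5: f ≡ 0 at y ∈ {2, 7}; g ≡ 0 at y ∈ {7}; common: {7}.
  x = 6: f ≡ 0 at y ∈ ∅; g ≡ 0 at y ∈ {7}; common: ∅.
  x = 7: f ≡ 0 at y ∈ {0, 2}; g ≡ 0 at y ∈ {7}; common: ∅.
  x = 8: f ≡ 0 at y ∈ {6, 9}; g ≡ 0 at y ∈ {7}; common: ∅.
  x = 9: f ≡ 0 at y ∈ ∅; g ≡ 0 at y ∈ {7}; common: ∅.
  x = 10: f ≡ 0 at y ∈ ∅; g ≡ 0 at y ∈ {7}; common: ∅.
Collecting: common zeros = {(1, 7), (5, 7)}, so the count is 2.
Comparison with the Bézout bound: 2 ≤ 2 = deg(f)·deg(g), as expected for curves with no common component (the bound is attained).


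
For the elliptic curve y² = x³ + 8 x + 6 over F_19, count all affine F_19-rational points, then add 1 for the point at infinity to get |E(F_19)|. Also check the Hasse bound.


Affine points = {(0, 5), (0, 14), (2, 7), (2, 12), (3, 0), (4, 8), (4, 11), (5, 0), (6, 2), (6, 17), (7, 5), (7, 14), (9, 3), (9, 16), (11, 0), (12, 5), (12, 14), (15, 9), (15, 10), (17, 1), (17, 18), (18, 4), (18, 15)}; affine count = 23; |E(F_19)| = 24.

Discriminant check: Δ ∝ 4a³ + 27b² = 4·8³ + 27·6² = 4·512 + 27·36 ≡ 18 (mod 19). Nonzero ⇒ E is nonsingular.
For each x ∈ F_19, compute rhs = x³ + 8·x + 6 mod 19, then count y ∈ F_19 with y² ≡ rhs.
  x = 0: rhs = 6, matching y values: 5, 14 (2 points).
  x = 1: rhs = 15, matching y values: none (0 points).
  x = 2: rhs = 11, matching y values: 7, 12 (2 points).
  x = 3: rhs = 0, matching y values: 0 (1 points).
  x = 4: rhs = 7, matching y values: 8, 11 (2 points).
  x = 5: rhs = 0, matching y values: 0 (1 points).
  x = 6: rhs = 4, matching y values: 2, 17 (2 points).
  x = 7: rhs = 6, matching y values: 5, 14 (2 points).
  x = 8: rhs = 12, matching y values: none (0 points).
  x = 9: rhs = 9, matching y values: 3, 16 (2 points).
  x = 10: rhs = 3, matching y values: none (0 points).
  x = 11: rhs = 0, matching y values: 0 (1 points).
  x = 12: rhs = 6, matching y values: 5, 14 (2 points).
  x = 13: rhs = 8, matching y values: none (0 points).
  x = 14: rhs = 12, matching y values: none (0 points).
  x = 15: rhs = 5, matching y values: 9, 10 (2 points).
  x = 16: rhs = 12, matching y values: none (0 points).
  x = 17: rhs = 1, matching y values: 1, 18 (2 points).
  x = 18: rhs = 16, matching y values: 4, 15 (2 points).
Total affine count: 23.
Full point count |E(F_19)| = 23 + 1 = 24.
Hasse bound: |24 − (19+1)| = |4| = 4 ≤ 2√19 ≈ 8.7178 ✓.


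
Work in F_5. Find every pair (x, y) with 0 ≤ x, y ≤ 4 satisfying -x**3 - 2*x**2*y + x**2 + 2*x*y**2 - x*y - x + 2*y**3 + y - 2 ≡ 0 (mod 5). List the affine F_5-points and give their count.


Affine F_5-points: {(0, 3), (0, 4), (2, 3), (3, 1), (3, 3)}; count = 5.

For each of the 25 pairs (x, y) ∈ F_5², evaluate f(x, y) mod 5. Record the zeros.
  x = 0: [0↦3, 1↦1, 2↦1, 3↦0, 4↦0]  zeros at y ∈ {3, 4}
  x = 1: [0↦2, 1↦4, 2↦2, 3↦3, 4↦4]  zeros at y ∈ ∅
  x = 2: [0↦2, 1↦4, 2↦1, 3↦0, 4↦3]  zeros at y ∈ {3}
  x = 3: [0↦2, 1↦0, 2↦2, 3↦0, 4↦1]  zeros at y ∈ {1, 3}
  x = 4: [0↦1, 1↦1, 2↦4, 3↦2, 4↦2]  zeros at y ∈ ∅
Collecting zeros: affine points = {(0, 3), (0, 4), (2, 3), (3, 1), (3, 3)}.
Total count |C(F_5)_aff| = 5.


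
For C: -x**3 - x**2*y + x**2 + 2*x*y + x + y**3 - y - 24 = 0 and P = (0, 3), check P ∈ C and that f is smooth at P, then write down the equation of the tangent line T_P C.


Tangent line at P: 7*x + 26*y - 78 = 0.

Step 1: f(0, 3) = 0, so P lies on C.
Step 2: partial derivatives
  f_x(x, y) = -3*x**2 - 2*x*y + 2*x + 2*y + 1, f_y(x, y) = -x**2 + 2*x + 3*y**2 - 1.
  f_x(P) = 7, f_y(P) = 26 (gradient nonzero, so P is smooth).
Step 3: tangent line at P: 7·(x − 0) + 26·(y − 3) = 0.
Expanding: 7*x + 26*y - 78 = 0.


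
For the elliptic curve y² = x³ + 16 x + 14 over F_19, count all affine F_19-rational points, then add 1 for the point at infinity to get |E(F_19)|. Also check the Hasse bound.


Affine points = {(2, 4), (2, 15), (4, 3), (4, 16), (11, 1), (11, 18), (13, 5), (13, 14), (15, 0), (18, 4), (18, 15)}; affine count = 11; |E(F_19)| = 12.

Discriminant check: Δ ∝ 4a³ + 27b² = 4·16³ + 27·14² = 4·4096 + 27·196 ≡ 16 (mod 19). Nonzero ⇒ E is nonsingular.
For each x ∈ F_19, compute rhs = x³ + 16·x + 14 mod 19, then count y ∈ F_19 with y² ≡ rhs.
  x = 0: rhs = 14, matching y values: none (0 points).
  x = 1: rhs = 12, matching y values: none (0 points).
  x = 2: rhs = 16, matching y values: 4, 15 (2 points).
  x = 3: rhs = 13, matching y values: none (0 points).
  x = 4: rhs = 9, matching y values: 3, 16 (2 points).
  x = 5: rhs = 10, matching y values: none (0 points).
  x = 6: rhs = 3, matching y values: none (0 points).
  x = 7: rhs = 13, matching y values: none (0 points).
  x = 8: rhs = 8, matching y values: none (0 points).
  x = 9: rhs = 13, matching y values: none (0 points).
  x = 10: rhs = 15, matching y values: none (0 points).
  x = 11: rhs = 1, matching y values: 1, 18 (2 points).
  x = 12: rhs = 15, matching y values: none (0 points).
  x = 13: rhs = 6, matching y values: 5, 14 (2 points).
  x = 14: rhs = 18, matching y values: none (0 points).
  x = 15: rhs = 0, matching y values: 0 (1 points).
  x = 16: rhs = 15, matching y values: none (0 points).
  x = 17: rhs = 12, matching y values: none (0 points).
  x = 18: rhs = 16, matching y values: 4, 15 (2 points).
Total affine count: 11.
Full point count |E(F_19)| = 11 + 1 = 12.
Hasse bound: |12 − (19+1)| = |-8| = 8 ≤ 2√19 ≈ 8.7178 ✓.


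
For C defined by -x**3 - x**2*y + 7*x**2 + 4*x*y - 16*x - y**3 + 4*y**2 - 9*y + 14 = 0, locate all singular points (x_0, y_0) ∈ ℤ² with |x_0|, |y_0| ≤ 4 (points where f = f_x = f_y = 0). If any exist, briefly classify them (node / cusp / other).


Singular points: {(2, 1)}; classification: cusp.

Compute partial derivatives:
  f_x = -3*x**2 - 2*x*y + 14*x + 4*y - 16.
  f_y = -x**2 + 4*x - 3*y**2 + 8*y - 9.
Scan x_0 ∈ {−4, ..., 4}. For each x_0, f_y(x_0, y) is a polynomial in y; find its integer roots y ∈ {−4, ..., 4}, then test f_x and f at those candidates.
  x = -4: f_y(-4, y) = -3*y**2 + 8*y - 41; no integer root y with |y| ≤ 4.
  x = -3: f_y(-3, y) = -3*y**2 + 8*y - 30; no integer root y with |y| ≤ 4.
  x = -2: f_y(-2, y) = -3*y**2 + 8*y - 21; no integer root y with |y| ≤ 4.
  x = -1: f_y(-1, y) = -3*y**2 + 8*y - 14; no integer root y with |y| ≤ 4.
  x = 0: f_y(0, y) = -3*y**2 + 8*y - 9; no integer root y with |y| ≤ 4.
  x = 1: f_y(1, y) = -3*y**2 + 8*y - 6; no integer root y with |y| ≤ 4.
  x = 2: f_y(2, y) = -3*y**2 + 8*y - 5; vanishes at y ∈ {1}. (2, 1): f_x = 0, f = 0 — SINGULAR.
  x = 3: f_y(3, y) = -3*y**2 + 8*y - 6; no integer root y with |y| ≤ 4.
  x = 4: f_y(4, y) = -3*y**2 + 8*y - 9; no integer root y with |y| ≤ 4.
Only singular point on the grid: (2, 1).
Classify: substitute x = 2 + u, y = 1 + v and expand: f = -u**3 - u**2*v - v**3 + v**2.
No constant or linear terms (consistent with a singular point). Quadratic part: v**2. Cubic part: -u**3 - u**2*v - v**3.
The quadratic part v**2 is a perfect square, so there is a single (double) tangent line v = 0, i.e. y = 1. Restricting the cubic part to that line (v = 0) leaves -u**3 ≠ 0, so f is not divisible by v and the branch is v² ≈ u**3 to lowest order — this is a cusp.
Classification: cusp.


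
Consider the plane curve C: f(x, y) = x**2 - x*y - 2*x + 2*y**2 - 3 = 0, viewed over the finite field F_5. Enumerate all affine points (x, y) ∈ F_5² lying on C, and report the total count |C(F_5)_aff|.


Affine F_5-points: {(0, 2), (0, 3), (3, 0), (3, 4), (4, 0), (4, 2)}; count = 6.

For each of the 25 pairs (x, y) ∈ F_5², evaluate f(x, y) mod 5. Record the zeros.
  x = 0: [0↦2, 1↦4, 2↦0, 3↦0, 4↦4]  zeros at y ∈ {2, 3}
  x = 1: [0↦1, 1↦2, 2↦2, 3↦1, 4↦4]  zeros at y ∈ ∅
  x = 2: [0↦2, 1↦2, 2↦1, 3↦4, 4↦1]  zeros at y ∈ ∅
  x = 3: [0↦0, 1↦4, 2↦2, 3↦4, 4↦0]  zeros at y ∈ {0, 4}
  x = 4: [0↦0, 1↦3, 2↦0, 3↦1, 4↦1]  zeros at y ∈ {0, 2}
Collecting zeros: affine points = {(0, 2), (0, 3), (3, 0), (3, 4), (4, 0), (4, 2)}.
Total count |C(F_5)_aff| = 6.


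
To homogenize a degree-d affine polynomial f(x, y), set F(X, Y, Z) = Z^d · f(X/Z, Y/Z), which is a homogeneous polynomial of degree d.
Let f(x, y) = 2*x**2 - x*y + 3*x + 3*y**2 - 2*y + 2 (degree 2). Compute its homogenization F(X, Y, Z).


F(X, Y, Z) = 2*X**2 - X*Y + 3*X*Z + 3*Y**2 - 2*Y*Z + 2*Z**2

deg(f) = 2.
Substitute x = X/Z, y = Y/Z into f, then multiply by Z^2.
  monomial 2·x^2·y^0 ↦ 2·X^2·Y^0·Z^0.
  monomial -1·x^1·y^1 ↦ -1·X^1·Y^1·Z^0.
  monomial 3·x^1·y^0 ↦ 3·X^1·Y^0·Z^1.
  monomial 3·x^0·y^2 ↦ 3·X^0·Y^2·Z^0.
  monomial -2·x^0·y^1 ↦ -2·X^0·Y^1·Z^1.
  monomial 2·x^0·y^0 ↦ 2·X^0·Y^0·Z^2.
Collecting: F(X, Y, Z) = 2*X**2 - X*Y + 3*X*Z + 3*Y**2 - 2*Y*Z + 2*Z**2.


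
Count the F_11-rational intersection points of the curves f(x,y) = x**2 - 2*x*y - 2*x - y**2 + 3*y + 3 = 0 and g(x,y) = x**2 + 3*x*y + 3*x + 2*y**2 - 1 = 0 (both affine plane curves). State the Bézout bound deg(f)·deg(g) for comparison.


Common zeros: {(5, 2)}; count = 1; Bézout bound = 4.

deg(f) = 2, deg(g) = 2, so Bézout bound = 4.
Scan x ∈ F_11. For each x, list the y ∈ F_11 with f(x, y) ≡ 0 and those with g(x, y) ≡ 0 (mod 11); the common zeros in that column are the intersection.
  x = 0: f ≡ 0 at y ∈ ∅; g ≡ 0 at y ∈ ∅; common: ∅.
  x = 1: f ≡ 0 at y ∈ {2, 10}; g ≡ 0 at y ∈ ∅; common: ∅.
  x = 2: f ≡ 0 at y ∈ ∅; g ≡ 0 at y ∈ ∅; common: ∅.
  x = 3: f ≡ 0 at y ∈ {4}; g ≡ 0 at y ∈ {6}; common: ∅.
  x = 4: f ≡ 0 at y ∈ {0, 6}; g ≡ 0 at y ∈ {7, 9}; common: ∅.
  x = 5: f ≡ 0 at y ∈ {2}; g ≡ 0 at y ∈ {2, 7}; common: {2}.
  x = 6: f ≡ 0 at y ∈ ∅; g ≡ 0 at y ∈ ∅; common: ∅.
  x = 7: f ≡ 0 at y ∈ {4, 7}; g ≡ 0 at y ∈ ∅; common: ∅.
  x = 8: f ≡ 0 at y ∈ ∅; g ≡ 0 at y ∈ {2, 8}; common: ∅.
  x = 9: f ≡ 0 at y ∈ {0, 7}; g ≡ 0 at y ∈ {6, 8}; common: ∅.
  x = 10: f ≡ 0 at y ∈ {6, 10}; g ≡ 0 at y ∈ {9}; common: ∅.
Collecting: common zeros = {(5, 2)}, so the count is 1.
Comparison with the Bézout bound: 1 ≤ 4 = deg(f)·deg(g), as expected for curves with no common component (the affine F_11-count falls short of the bound because intersections may lie at infinity, over extension fields, or carry multiplicity).


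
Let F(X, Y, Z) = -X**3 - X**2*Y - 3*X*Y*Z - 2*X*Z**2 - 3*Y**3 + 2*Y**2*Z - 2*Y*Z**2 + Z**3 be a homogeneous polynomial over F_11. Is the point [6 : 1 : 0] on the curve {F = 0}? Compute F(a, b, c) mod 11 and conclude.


F(6,1,0) ≡ 9 (mod 11); P is NOT on the curve.

Evaluate F(6, 1, 0) term-by-term (mod 11).
  -X**3 ↦ -1·216·1·1 = -216
  -X**2*Y ↦ -1·36·1·1 = -36
  -3*X*Y*Z ↦ -3·6·1·0 = 0
  -2*X*Z**2 ↦ -2·6·1·0 = 0
  -3*Y**3 ↦ -3·1·1·1 = -3
  2*Y**2*Z ↦ 2·1·1·0 = 0
  -2*Y*Z**2 ↦ -2·1·1·0 = 0
  Z**3 ↦ 1·1·1·0 = 0
Sum: F(6, 1, 0) = (-216) + (-36) + (0) + (0) + (-3) + (0) + (0) + (0) = -255.
Reducing mod 11: -255 ≡ 9 (mod 11).
Since F(a, b, c) ≡ 9 ≠ 0 (mod 11), P does NOT lie on the curve.


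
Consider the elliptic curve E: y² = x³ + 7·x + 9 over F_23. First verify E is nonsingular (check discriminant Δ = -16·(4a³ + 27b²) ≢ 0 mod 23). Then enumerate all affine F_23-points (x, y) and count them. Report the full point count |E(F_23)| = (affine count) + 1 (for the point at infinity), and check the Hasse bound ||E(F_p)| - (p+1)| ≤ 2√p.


Affine points = {(0, 3), (0, 20), (2, 10), (2, 13), (4, 3), (4, 20), (5, 10), (5, 13), (8, 5), (8, 18), (12, 2), (12, 21), (15, 4), (15, 19), (16, 10), (16, 13), (17, 2), (17, 21), (19, 3), (19, 20), (22, 1), (22, 22)}; affine count = 22; |E(F_23)| = 23.

Discriminant check: Δ ∝ 4a³ + 27b² = 4·7³ + 27·9² = 4·343 + 27·81 ≡ 17 (mod 23). Nonzero ⇒ E is nonsingular.
For each x ∈ F_23, compute rhs = x³ + 7·x + 9 mod 23, then count y ∈ F_23 with y² ≡ rhs.
  x = 0: rhs = 9, matching y values: 3, 20 (2 points).
  x = 1: rhs = 17, matching y values: none (0 points).
  x = 2: rhs = 8, matching y values: 10, 13 (2 points).
  x = 3: rhs = 11, matching y values: none (0 points).
  x = 4: rhs = 9, matching y values: 3, 20 (2 points).
  x = 5: rhs = 8, matching y values: 10, 13 (2 points).
  x = 6: rhs = 14, matching y values: none (0 points).
  x = 7: rhs = 10, matching y values: none (0 points).
  x = 8: rhs = 2, matching y values: 5, 18 (2 points).
  x = 9: rhs = 19, matching y values: none (0 points).
  x = 10: rhs = 21, matching y values: none (0 points).
  x = 11: rhs = 14, matching y values: none (0 points).
  x = 12: rhs = 4, matching y values: 2, 21 (2 points).
  x = 13: rhs = 20, matching y values: none (0 points).
  x = 14: rhs = 22, matching y values: none (0 points).
  x = 15: rhs = 16, matching y values: 4, 19 (2 points).
  x = 16: rhs = 8, matching y values: 10, 13 (2 points).
  x = 17: rhs = 4, matching y values: 2, 21 (2 points).
  x = 18: rhs = 10, matching y values: none (0 points).
  x = 19: rhs = 9, matching y values: 3, 20 (2 points).
  x = 20: rhs = 7, matching y values: none (0 points).
  x = 21: rhs = 10, matching y values: none (0 points).
  x = 22: rhs = 1, matching y values: 1, 22 (2 points).
Total affine count: 22.
Full point count |E(F_23)| = 22 + 1 = 23.
Hasse bound: |23 − (23+1)| = |-1| = 1 ≤ 2√23 ≈ 9.5917 ✓.


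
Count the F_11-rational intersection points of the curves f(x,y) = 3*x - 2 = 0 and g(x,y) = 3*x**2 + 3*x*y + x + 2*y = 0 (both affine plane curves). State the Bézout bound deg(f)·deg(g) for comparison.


Common zeros: {(8, 5)}; count = 1; Bézout bound = 2.

deg(f) = 1, deg(g) = 2, so Bézout bound = 2.
Scan x ∈ F_11. For each x, list the y ∈ F_11 with f(x, y) ≡ 0 and those with g(x, y) ≡ 0 (mod 11); the common zeros in that column are the intersection.
  x = 0: f ≡ 0 at y ∈ ∅; g ≡ 0 at y ∈ {0}; common: ∅.
  x = 1: f ≡ 0 at y ∈ ∅; g ≡ 0 at y ∈ {8}; common: ∅.
  x = 2: f ≡ 0 at y ∈ ∅; g ≡ 0 at y ∈ {1}; common: ∅.
  x = 3: f ≡ 0 at y ∈ ∅; g ≡ 0 at y ∈ ∅; common: ∅.
  x = 4: f ≡ 0 at y ∈ ∅; g ≡ 0 at y ∈ {1}; common: ∅.
  x = 5: f ≡ 0 at y ∈ ∅; g ≡ 0 at y ∈ {5}; common: ∅.
  x = 6: f ≡ 0 at y ∈ ∅; g ≡ 0 at y ∈ {2}; common: ∅.
  x = 7: f ≡ 0 at y ∈ ∅; g ≡ 0 at y ∈ {0}; common: ∅.
  x = 8: f ≡ 0 at y ∈ {0, 1, 2, 3, 4, 5, 6, 7, 8, 9, 10}; g ≡ 0 at y ∈ {5}; common: {5}.
  x = 9: f ≡ 0 at y ∈ ∅; g ≡ 0 at y ∈ {8}; common: ∅.
  x = 10: f ≡ 0 at y ∈ ∅; g ≡ 0 at y ∈ {2}; common: ∅.
Collecting: common zeros = {(8, 5)}, so the count is 1.
Comparison with the Bézout bound: 1 ≤ 2 = deg(f)·deg(g), as expected for curves with no common component (the affine F_11-count falls short of the bound because intersections may lie at infinity, over extension fields, or carry multiplicity).
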